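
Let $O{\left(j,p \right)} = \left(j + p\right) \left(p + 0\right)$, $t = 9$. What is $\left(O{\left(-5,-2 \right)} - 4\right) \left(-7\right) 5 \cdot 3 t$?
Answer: $-9450$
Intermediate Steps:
$O{\left(j,p \right)} = p \left(j + p\right)$ ($O{\left(j,p \right)} = \left(j + p\right) p = p \left(j + p\right)$)
$\left(O{\left(-5,-2 \right)} - 4\right) \left(-7\right) 5 \cdot 3 t = \left(- 2 \left(-5 - 2\right) - 4\right) \left(-7\right) 5 \cdot 3 \cdot 9 = \left(\left(-2\right) \left(-7\right) - 4\right) \left(-7\right) 15 \cdot 9 = \left(14 - 4\right) \left(-7\right) 135 = 10 \left(-7\right) 135 = \left(-70\right) 135 = -9450$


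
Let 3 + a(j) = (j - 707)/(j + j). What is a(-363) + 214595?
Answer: 77897431/363 ≈ 2.1459e+5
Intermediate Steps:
a(j) = -3 + (-707 + j)/(2*j) (a(j) = -3 + (j - 707)/(j + j) = -3 + (-707 + j)/((2*j)) = -3 + (-707 + j)*(1/(2*j)) = -3 + (-707 + j)/(2*j))
a(-363) + 214595 = (1/2)*(-707 - 5*(-363))/(-363) + 214595 = (1/2)*(-1/363)*(-707 + 1815) + 214595 = (1/2)*(-1/363)*1108 + 214595 = -554/363 + 214595 = 77897431/363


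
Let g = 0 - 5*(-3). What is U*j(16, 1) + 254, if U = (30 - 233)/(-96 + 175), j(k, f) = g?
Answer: 17021/79 ≈ 215.46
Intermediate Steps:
g = 15 (g = 0 + 15 = 15)
j(k, f) = 15
U = -203/79 ≈ -2.5696
U*j(16, 1) + 254 = -203/79*15 + 254 = -3045/79 + 254 = 17021/79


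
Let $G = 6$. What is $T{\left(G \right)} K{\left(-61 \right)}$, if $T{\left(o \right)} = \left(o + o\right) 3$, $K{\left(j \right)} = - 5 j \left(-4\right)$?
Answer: $-43920$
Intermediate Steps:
$K{\left(j \right)} = 20 j$
$T{\left(o \right)} = 6 o$ ($T{\left(o \right)} = 2 o 3 = 6 o$)
$T{\left(G \right)} K{\left(-61 \right)} = 6 \cdot 6 \cdot 20 \left(-61\right) = 36 \left(-1220\right) = -43920$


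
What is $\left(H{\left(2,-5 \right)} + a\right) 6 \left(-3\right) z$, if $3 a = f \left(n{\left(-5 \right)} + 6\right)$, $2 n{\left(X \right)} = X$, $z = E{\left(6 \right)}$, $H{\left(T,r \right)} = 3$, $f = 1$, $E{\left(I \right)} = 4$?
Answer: $-300$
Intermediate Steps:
$z = 4$
$n{\left(X \right)} = \frac{X}{2}$
$a = \frac{7}{6}$ ($a = \frac{1 \left(\frac{1}{2} \left(-5\right) + 6\right)}{3} = \frac{1 \left(- \frac{5}{2} + 6\right)}{3} = \frac{1 \cdot \frac{7}{2}}{3} = \frac{1}{3} \cdot \frac{7}{2} = \frac{7}{6} \approx 1.1667$)
$\left(H{\left(2,-5 \right)} + a\right) 6 \left(-3\right) z = \left(3 + \frac{7}{6}\right) 6 \left(-3\right) 4 = \frac{25 \left(\left(-18\right) 4\right)}{6} = \frac{25}{6} \left(-72\right) = -300$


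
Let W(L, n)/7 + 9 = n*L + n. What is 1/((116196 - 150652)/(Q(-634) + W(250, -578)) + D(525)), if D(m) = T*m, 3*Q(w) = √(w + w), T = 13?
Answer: 21119282081394287/144139816707617995983 - 68912*I*√317/144139816707617995983 ≈ 0.00014652 - 8.5122e-15*I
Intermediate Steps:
Q(w) = √2*√w/3 (Q(w) = √(w + w)/3 = √(2*w)/3 = (√2*√w)/3 = √2*√w/3)
D(m) = 13*m
W(L, n) = -63 + 7*n + 7*L*n (W(L, n) = -63 + 7*(n*L + n) = -63 + 7*(L*n + n) = -63 + 7*(n + L*n) = -63 + (7*n + 7*L*n) = -63 + 7*n + 7*L*n)
1/((116196 - 150652)/(Q(-634) + W(250, -578)) + D(525)) = 1/((116196 - 150652)/(√2*√(-634)/3 + (-63 + 7*(-578) + 7*250*(-578))) + 13*525) = 1/(-34456/(√2*(I*√634)/3 + (-63 - 4046 - 1011500)) + 6825) = 1/(-34456/(2*I*√317/3 - 1015609) + 6825) = 1/(-34456/(-1015609 + 2*I*√317/3) + 6825) = 1/(6825 - 34456/(-1015609 + 2*I*√317/3))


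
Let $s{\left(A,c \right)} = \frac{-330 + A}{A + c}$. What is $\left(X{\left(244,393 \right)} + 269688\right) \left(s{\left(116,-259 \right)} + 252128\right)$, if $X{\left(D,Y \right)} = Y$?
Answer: $\frac{9737640275958}{143} \approx 6.8095 \cdot 10^{10}$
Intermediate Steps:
$s{\left(A,c \right)} = \frac{-330 + A}{A + c}$
$\left(X{\left(244,393 \right)} + 269688\right) \left(s{\left(116,-259 \right)} + 252128\right) = \left(393 + 269688\right) \left(\frac{-330 + 116}{116 - 259} + 252128\right) = 270081 \left(\frac{1}{-143} \left(-214\right) + 252128\right) = 270081 \left(\left(- \frac{1}{143}\right) \left(-214\right) + 252128\right) = 270081 \left(\frac{214}{143} + 252128\right) = 270081 \cdot \frac{36054518}{143} = \frac{9737640275958}{143}$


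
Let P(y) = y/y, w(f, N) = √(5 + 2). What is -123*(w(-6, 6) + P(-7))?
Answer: -123 - 123*√7 ≈ -448.43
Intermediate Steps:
w(f, N) = √7
P(y) = 1
-123*(w(-6, 6) + P(-7)) = -123*(√7 + 1) = -123*(1 + √7) = -123 - 123*√7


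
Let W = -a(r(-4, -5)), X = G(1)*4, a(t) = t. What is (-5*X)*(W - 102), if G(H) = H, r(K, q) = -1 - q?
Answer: 2120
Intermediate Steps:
X = 4 (X = 1*4 = 4)
W = -4 (W = -(-1 - 1*(-5)) = -(-1 + 5) = -1*4 = -4)
(-5*X)*(W - 102) = (-5*4)*(-4 - 102) = -20*(-106) = 2120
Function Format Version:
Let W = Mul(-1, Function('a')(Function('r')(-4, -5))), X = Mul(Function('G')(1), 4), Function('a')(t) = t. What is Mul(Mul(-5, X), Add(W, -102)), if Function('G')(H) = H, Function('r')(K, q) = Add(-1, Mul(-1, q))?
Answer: 2120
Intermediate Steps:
X = 4 (X = Mul(1, 4) = 4)
W = -4 (W = Mul(-1, Add(-1, Mul(-1, -5))) = Mul(-1, Add(-1, 5)) = Mul(-1, 4) = -4)
Mul(Mul(-5, X), Add(W, -102)) = Mul(Mul(-5, 4), Add(-4, -102)) = Mul(-20, -106) = 2120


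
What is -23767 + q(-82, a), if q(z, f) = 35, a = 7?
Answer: -23732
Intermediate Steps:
-23767 + q(-82, a) = -23767 + 35 = -23732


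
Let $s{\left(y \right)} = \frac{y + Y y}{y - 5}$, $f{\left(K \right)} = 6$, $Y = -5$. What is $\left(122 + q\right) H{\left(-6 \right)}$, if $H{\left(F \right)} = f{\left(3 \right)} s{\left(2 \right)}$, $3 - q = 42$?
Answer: $1328$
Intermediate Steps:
$q = -39$ ($q = 3 - 42 = -39$)
$s{\left(y \right)} = - \frac{4 y}{-5 + y}$ ($s{\left(y \right)} = \frac{y - 5 y}{y - 5} = \frac{\left(-4\right) y}{-5 + y} = - \frac{4 y}{-5 + y}$)
$H{\left(F \right)} = 16$ ($H{\left(F \right)} = 6 \left(\left(-4\right) 2 \frac{1}{-5 + 2}\right) = 6 \left(\left(-4\right) 2 \frac{1}{-3}\right) = 6 \left(\left(-4\right) 2 \left(- \frac{1}{3}\right)\right) = 6 \cdot \frac{8}{3} = 16$)
$\left(122 + q\right) H{\left(-6 \right)} = \left(122 - 39\right) 16 = 83 \cdot 16 = 1328$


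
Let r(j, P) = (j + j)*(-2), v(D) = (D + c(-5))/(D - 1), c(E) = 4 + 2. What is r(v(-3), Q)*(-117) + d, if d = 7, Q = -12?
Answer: -344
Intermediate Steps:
c(E) = 6
v(D) = (6 + D)/(-1 + D) (v(D) = (D + 6)/(D - 1) = (6 + D)/(-1 + D))
r(j, P) = -4*j (r(j, P) = (2*j)*(-2) = -4*j)
r(v(-3), Q)*(-117) + d = -4*(6 - 3)/(-1 - 3)*(-117) + 7 = -4*3/(-4)*(-117) + 7 = -(-1)*3*(-117) + 7 = -4*(-¾)*(-117) + 7 = 3*(-117) + 7 = -351 + 7 = -344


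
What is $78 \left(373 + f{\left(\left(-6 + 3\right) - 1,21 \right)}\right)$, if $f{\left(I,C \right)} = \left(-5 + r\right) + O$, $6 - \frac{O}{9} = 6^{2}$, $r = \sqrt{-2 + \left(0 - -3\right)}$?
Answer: $7722$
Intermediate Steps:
$r = 1$ ($r = \sqrt{-2 + \left(0 + 3\right)} = \sqrt{-2 + 3} = \sqrt{1} = 1$)
$O = -270$ ($O = 54 - 9 \cdot 6^{2} = 54 - 324 = -270$)
$f{\left(I,C \right)} = -274$ ($f{\left(I,C \right)} = \left(-5 + 1\right) - 270 = -4 - 270 = -274$)
$78 \left(373 + f{\left(\left(-6 + 3\right) - 1,21 \right)}\right) = 78 \left(373 - 274\right) = 78 \cdot 99 = 7722$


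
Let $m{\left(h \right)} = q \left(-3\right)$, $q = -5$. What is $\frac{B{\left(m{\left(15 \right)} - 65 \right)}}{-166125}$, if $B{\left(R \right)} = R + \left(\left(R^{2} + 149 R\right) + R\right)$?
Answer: $\frac{202}{6645} \approx 0.030399$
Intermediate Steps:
$m{\left(h \right)} = 15$ ($m{\left(h \right)} = \left(-5\right) \left(-3\right) = 15$)
$B{\left(R \right)} = R^{2} + 151 R$ ($B{\left(R \right)} = R + \left(R^{2} + 150 R\right) = R^{2} + 151 R$)
$\frac{B{\left(m{\left(15 \right)} - 65 \right)}}{-166125} = \frac{\left(15 - 65\right) \left(151 + \left(15 - 65\right)\right)}{-166125} = \left(15 - 65\right) \left(151 + \left(15 - 65\right)\right) \left(- \frac{1}{166125}\right) = - 50 \left(151 - 50\right) \left(- \frac{1}{166125}\right) = \left(-50\right) 101 \left(- \frac{1}{166125}\right) = \left(-5050\right) \left(- \frac{1}{166125}\right) = \frac{202}{6645}$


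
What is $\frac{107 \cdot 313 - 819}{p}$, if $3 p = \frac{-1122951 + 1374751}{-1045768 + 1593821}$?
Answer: $\frac{6714745356}{31475} \approx 2.1334 \cdot 10^{5}$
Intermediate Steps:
$p = \frac{251800}{1644159}$ ($p = \frac{\left(-1122951 + 1374751\right) \frac{1}{-1045768 + 1593821}}{3} = \frac{251800 \cdot \frac{1}{548053}}{3} = \frac{1}{3} \cdot \frac{251800}{548053} = \frac{251800}{1644159} \approx 0.15315$)
$\frac{107 \cdot 313 - 819}{p} = \frac{107 \cdot 313 - 819}{\frac{251800}{1644159}} = \left(33491 - 819\right) \frac{1644159}{251800} = 32672 \cdot \frac{1644159}{251800} = \frac{6714745356}{31475}$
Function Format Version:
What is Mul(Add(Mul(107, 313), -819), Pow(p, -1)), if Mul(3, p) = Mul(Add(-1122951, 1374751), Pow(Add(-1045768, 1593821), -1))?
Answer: Rational(6714745356, 31475) ≈ 2.1334e+5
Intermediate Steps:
p = Rational(251800, 1644159) (p = Mul(Rational(1, 3), Mul(Add(-1122951, 1374751), Pow(Add(-1045768, 1593821), -1))) = Mul(Rational(1, 3), Mul(251800, Pow(548053, -1))) = Mul(Rational(1, 3), Mul(251800, Rational(1, 548053))) = Mul(Rational(1, 3), Rational(251800, 548053)) = Rational(251800, 1644159) ≈ 0.15315)
Mul(Add(Mul(107, 313), -819), Pow(p, -1)) = Mul(Add(Mul(107, 313), -819), Pow(Rational(251800, 1644159), -1)) = Mul(Add(33491, -819), Rational(1644159, 251800)) = Mul(32672, Rational(1644159, 251800)) = Rational(6714745356, 31475)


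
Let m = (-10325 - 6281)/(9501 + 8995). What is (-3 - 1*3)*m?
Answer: 24909/4624 ≈ 5.3869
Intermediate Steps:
m = -8303/9248 (m = -16606/18496 = -16606*1/18496 = -8303/9248 ≈ -0.89782)
(-3 - 1*3)*m = (-3 - 1*3)*(-8303/9248) = (-3 - 3)*(-8303/9248) = -6*(-8303/9248) = 24909/4624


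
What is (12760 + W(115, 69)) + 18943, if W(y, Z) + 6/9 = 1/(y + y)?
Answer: 21874613/690 ≈ 31702.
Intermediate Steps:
W(y, Z) = -2/3 + 1/(2*y) (W(y, Z) = -2/3 + 1/(y + y) = -2/3 + 1/(2*y))
(12760 + W(115, 69)) + 18943 = (12760 + (1/6)*(3 - 4*115)/115) + 18943 = (12760 + (1/6)*(1/115)*(3 - 460)) + 18943 = (12760 + (1/6)*(1/115)*(-457)) + 18943 = (12760 - 457/690) + 18943 = 8803943/690 + 18943 = 21874613/690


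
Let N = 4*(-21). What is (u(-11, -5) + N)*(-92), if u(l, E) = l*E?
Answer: 2668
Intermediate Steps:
u(l, E) = E*l
N = -84
(u(-11, -5) + N)*(-92) = (-5*(-11) - 84)*(-92) = (55 - 84)*(-92) = -29*(-92) = 2668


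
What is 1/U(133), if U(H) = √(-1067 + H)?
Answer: -I*√934/934 ≈ -0.032721*I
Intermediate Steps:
1/U(133) = 1/(√(-1067 + 133)) = 1/(√(-934)) = 1/(I*√934) = -I*√934/934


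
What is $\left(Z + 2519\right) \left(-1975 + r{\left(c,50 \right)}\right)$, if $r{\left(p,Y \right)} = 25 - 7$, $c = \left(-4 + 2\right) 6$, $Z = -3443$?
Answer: $1808268$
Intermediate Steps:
$c = -12$ ($c = \left(-2\right) 6 = -12$)
$r{\left(p,Y \right)} = 18$ ($r{\left(p,Y \right)} = 25 - 7 = 18$)
$\left(Z + 2519\right) \left(-1975 + r{\left(c,50 \right)}\right) = \left(-3443 + 2519\right) \left(-1975 + 18\right) = \left(-924\right) \left(-1957\right) = 1808268$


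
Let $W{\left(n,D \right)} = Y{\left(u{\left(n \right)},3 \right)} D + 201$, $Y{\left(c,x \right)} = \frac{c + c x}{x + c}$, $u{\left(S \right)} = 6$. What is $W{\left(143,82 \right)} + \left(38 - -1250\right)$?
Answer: $\frac{5123}{3} \approx 1707.7$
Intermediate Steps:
$Y{\left(c,x \right)} = \frac{c + c x}{c + x}$
$W{\left(n,D \right)} = 201 + \frac{8 D}{3}$ ($W{\left(n,D \right)} = \frac{6 \left(1 + 3\right)}{6 + 3} D + 201 = 6 \cdot \frac{1}{9} \cdot 4 D + 201 = \frac{8 D}{3} + 201 = 201 + \frac{8 D}{3}$)
$W{\left(143,82 \right)} + \left(38 - -1250\right) = \left(201 + \frac{8}{3} \cdot 82\right) + \left(38 - -1250\right) = \left(201 + \frac{656}{3}\right) + \left(38 + 1250\right) = \frac{1259}{3} + 1288 = \frac{5123}{3}$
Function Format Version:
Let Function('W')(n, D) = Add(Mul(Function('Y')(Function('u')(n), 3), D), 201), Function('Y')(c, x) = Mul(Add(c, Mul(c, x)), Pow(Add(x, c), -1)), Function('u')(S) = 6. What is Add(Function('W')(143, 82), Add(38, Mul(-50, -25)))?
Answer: Rational(5123, 3) ≈ 1707.7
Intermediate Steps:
Function('Y')(c, x) = Mul(Pow(Add(c, x), -1), Add(c, Mul(c, x))) (Function('Y')(c, x) = Mul(Add(c, Mul(c, x)), Pow(Add(c, x), -1)) = Mul(Pow(Add(c, x), -1), Add(c, Mul(c, x))))
Function('W')(n, D) = Add(201, Mul(Rational(8, 3), D)) (Function('W')(n, D) = Add(Mul(Mul(6, Pow(Add(6, 3), -1), Add(1, 3)), D), 201) = Add(Mul(Mul(6, Pow(9, -1), 4), D), 201) = Add(Mul(Mul(6, Rational(1, 9), 4), D), 201) = Add(Mul(Rational(8, 3), D), 201) = Add(201, Mul(Rational(8, 3), D)))
Add(Function('W')(143, 82), Add(38, Mul(-50, -25))) = Add(Add(201, Mul(Rational(8, 3), 82)), Add(38, Mul(-50, -25))) = Add(Add(201, Rational(656, 3)), Add(38, 1250)) = Add(Rational(1259, 3), 1288) = Rational(5123, 3)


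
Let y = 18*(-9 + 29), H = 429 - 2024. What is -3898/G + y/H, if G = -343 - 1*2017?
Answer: 536771/376420 ≈ 1.4260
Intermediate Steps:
G = -2360 (G = -343 - 2017 = -2360)
H = -1595
y = 360 (y = 18*20 = 360)
-3898/G + y/H = -3898/(-2360) + 360/(-1595) = -3898*(-1/2360) + 360*(-1/1595) = 1949/1180 - 72/319 = 536771/376420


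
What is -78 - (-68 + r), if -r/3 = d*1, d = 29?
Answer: 77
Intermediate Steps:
r = -87 ≈ -87.000
-78 - (-68 + r) = -78 - (-68 - 87) = -78 - 1*(-155) = -78 + 155 = 77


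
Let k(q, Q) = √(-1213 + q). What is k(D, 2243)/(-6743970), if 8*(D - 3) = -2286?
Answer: -I*√5983/13487940 ≈ -5.7347e-6*I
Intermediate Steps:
D = -1131/4 (D = 3 + (⅛)*(-2286) = 3 - 1143/4 = -1131/4 ≈ -282.75)
k(D, 2243)/(-6743970) = √(-1213 - 1131/4)/(-6743970) = √(-5983/4)*(-1/6743970) = (I*√5983/2)*(-1/6743970) = -I*√5983/13487940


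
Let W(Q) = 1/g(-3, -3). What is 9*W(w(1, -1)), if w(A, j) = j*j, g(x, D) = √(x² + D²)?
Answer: 3*√2/2 ≈ 2.1213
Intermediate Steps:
g(x, D) = √(D² + x²)
w(A, j) = j²
W(Q) = √2/6 (W(Q) = 1/(√((-3)² + (-3)²)) = 1/(√(9 + 9)) = 1/(√18) = 1/(3*√2) = √2/6)
9*W(w(1, -1)) = 9*(√2/6) = 3*√2/2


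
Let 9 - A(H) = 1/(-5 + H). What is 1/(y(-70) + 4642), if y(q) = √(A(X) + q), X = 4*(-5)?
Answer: 58025/269352812 - 5*I*√381/269352812 ≈ 0.00021542 - 3.6234e-7*I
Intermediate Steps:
X = -20
A(H) = 9 - 1/(-5 + H)
y(q) = √(226/25 + q) (y(q) = √((-46 + 9*(-20))/(-5 - 20) + q) = √((-46 - 180)/(-25) + q) = √(-1/25*(-226) + q) = √(226/25 + q))
1/(y(-70) + 4642) = 1/(√(226 + 25*(-70))/5 + 4642) = 1/(√(226 - 1750)/5 + 4642) = 1/(√(-1524)/5 + 4642) = 1/((2*I*√381)/5 + 4642) = 1/(2*I*√381/5 + 4642) = 1/(4642 + 2*I*√381/5)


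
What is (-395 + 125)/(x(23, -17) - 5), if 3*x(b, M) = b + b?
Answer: -810/31 ≈ -26.129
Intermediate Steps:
x(b, M) = 2*b/3 (x(b, M) = (b + b)/3 = (2*b)/3 = 2*b/3)
(-395 + 125)/(x(23, -17) - 5) = (-395 + 125)/((⅔)*23 - 5) = -270/(46/3 - 5) = -270/31/3 = -270*3/31 = -810/31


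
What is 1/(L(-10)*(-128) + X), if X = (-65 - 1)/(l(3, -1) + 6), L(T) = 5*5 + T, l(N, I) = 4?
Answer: -5/9633 ≈ -0.00051905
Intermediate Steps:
L(T) = 25 + T
X = -33/5 (X = (-65 - 1)/(4 + 6) = -66/10 = -66*⅒ = -33/5 ≈ -6.6000)
1/(L(-10)*(-128) + X) = 1/((25 - 10)*(-128) - 33/5) = 1/(15*(-128) - 33/5) = 1/(-1920 - 33/5) = 1/(-9633/5) = -5/9633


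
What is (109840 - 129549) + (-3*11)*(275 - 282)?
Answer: -19478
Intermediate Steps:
(109840 - 129549) + (-3*11)*(275 - 282) = -19709 - 33*(-7) = -19709 + 231 = -19478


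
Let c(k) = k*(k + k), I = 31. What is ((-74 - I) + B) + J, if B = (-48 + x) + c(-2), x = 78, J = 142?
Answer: 75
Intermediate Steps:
c(k) = 2*k**2 (c(k) = k*(2*k) = 2*k**2)
B = 38 (B = (-48 + 78) + 2*(-2)**2 = 30 + 2*4 = 30 + 8 = 38)
((-74 - I) + B) + J = ((-74 - 1*31) + 38) + 142 = ((-74 - 31) + 38) + 142 = (-105 + 38) + 142 = -67 + 142 = 75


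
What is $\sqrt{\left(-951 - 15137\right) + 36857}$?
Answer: $\sqrt{20769} \approx 144.11$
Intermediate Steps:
$\sqrt{\left(-951 - 15137\right) + 36857} = \sqrt{-16088 + 36857} = \sqrt{20769}$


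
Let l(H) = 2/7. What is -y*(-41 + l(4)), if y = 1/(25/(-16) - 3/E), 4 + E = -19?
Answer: -104880/3689 ≈ -28.430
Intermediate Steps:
E = -23 (E = -4 - 19 = -23)
l(H) = 2/7 (l(H) = 2*(⅐) = 2/7)
y = -368/527 (y = 1/(25/(-16) - 3/(-23)) = 1/(25*(-1/16) - 3*(-1/23)) = 1/(-25/16 + 3/23) = 1/(-527/368) = -368/527 ≈ -0.69829)
-y*(-41 + l(4)) = -(-368)*(-41 + 2/7)/527 = -(-368)*(-285)/(527*7) = -1*104880/3689 = -104880/3689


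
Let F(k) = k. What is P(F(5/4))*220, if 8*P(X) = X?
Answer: 275/8 ≈ 34.375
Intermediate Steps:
P(X) = X/8
P(F(5/4))*220 = ((5/4)/8)*220 = ((5*(1/4))/8)*220 = ((1/8)*(5/4))*220 = (5/32)*220 = 275/8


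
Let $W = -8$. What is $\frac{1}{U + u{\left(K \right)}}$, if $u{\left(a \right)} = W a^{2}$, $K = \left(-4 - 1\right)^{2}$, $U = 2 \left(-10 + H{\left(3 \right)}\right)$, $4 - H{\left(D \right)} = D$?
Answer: $- \frac{1}{5018} \approx -0.00019928$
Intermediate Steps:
$H{\left(D \right)} = 4 - D$
$U = -18$ ($U = 2 \left(-10 + \left(4 - 3\right)\right) = 2 \left(-10 + 1\right) = 2 \left(-9\right) = -18$)
$K = 25$ ($K = \left(-5\right)^{2} = 25$)
$u{\left(a \right)} = - 8 a^{2}$
$\frac{1}{U + u{\left(K \right)}} = \frac{1}{-18 - 8 \cdot 25^{2}} = \frac{1}{-18 - 5000} = \frac{1}{-5018} = - \frac{1}{5018}$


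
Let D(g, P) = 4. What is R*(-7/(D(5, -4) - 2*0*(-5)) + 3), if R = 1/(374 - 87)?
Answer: 5/1148 ≈ 0.0043554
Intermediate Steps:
R = 1/287 ≈ 0.0034843
R*(-7/(D(5, -4) - 2*0*(-5)) + 3) = (-7/(4 - 2*0*(-5)) + 3)/287 = (-7/(4 + 0*(-5)) + 3)/287 = (-7/(4 + 0) + 3)/287 = (-7/4 + 3)/287 = (1/287)*(5/4) = 5/1148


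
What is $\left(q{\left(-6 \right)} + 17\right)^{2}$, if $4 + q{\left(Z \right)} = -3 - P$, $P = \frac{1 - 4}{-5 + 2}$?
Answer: $81$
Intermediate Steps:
$P = 1$ ($P = - \frac{3}{-3} = \left(-3\right) \left(- \frac{1}{3}\right) = 1$)
$q{\left(Z \right)} = -8$ ($q{\left(Z \right)} = -4 - 4 = -8$)
$\left(q{\left(-6 \right)} + 17\right)^{2} = \left(-8 + 17\right)^{2} = 9^{2} = 81$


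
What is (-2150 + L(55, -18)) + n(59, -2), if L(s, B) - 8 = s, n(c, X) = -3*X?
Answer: -2081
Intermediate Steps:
L(s, B) = 8 + s
(-2150 + L(55, -18)) + n(59, -2) = (-2150 + (8 + 55)) - 3*(-2) = (-2150 + 63) + 6 = -2087 + 6 = -2081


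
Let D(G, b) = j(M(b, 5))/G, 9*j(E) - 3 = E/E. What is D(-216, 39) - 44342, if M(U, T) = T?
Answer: -21550213/486 ≈ -44342.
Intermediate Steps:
j(E) = 4/9 (j(E) = 1/3 + (E/E)/9 = 1/3 + (1/9)*1 = 1/3 + 1/9 = 4/9)
D(G, b) = 4/(9*G)
D(-216, 39) - 44342 = (4/9)/(-216) - 44342 = (4/9)*(-1/216) - 44342 = -1/486 - 44342 = -21550213/486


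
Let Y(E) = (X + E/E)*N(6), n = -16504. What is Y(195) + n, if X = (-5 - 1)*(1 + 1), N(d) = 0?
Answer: -16504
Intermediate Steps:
X = -12 (X = -6*2 = -12)
Y(E) = 0 (Y(E) = (-12 + E/E)*0 = (-12 + 1)*0 = -11*0 = 0)
Y(195) + n = 0 - 16504 = -16504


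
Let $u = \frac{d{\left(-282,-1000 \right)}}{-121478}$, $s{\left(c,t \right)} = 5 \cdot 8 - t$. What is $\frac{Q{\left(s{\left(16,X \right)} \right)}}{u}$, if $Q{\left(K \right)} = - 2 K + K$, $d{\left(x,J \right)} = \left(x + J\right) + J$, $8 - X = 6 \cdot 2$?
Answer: $- \frac{381788}{163} \approx -2342.3$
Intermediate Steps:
$X = -4$ ($X = 8 - 6 \cdot 2 = 8 - 12 = -4$)
$s{\left(c,t \right)} = 40 - t$
$d{\left(x,J \right)} = x + 2 J$ ($d{\left(x,J \right)} = \left(J + x\right) + J = x + 2 J$)
$Q{\left(K \right)} = - K$
$u = \frac{163}{8677}$ ($u = \frac{-282 + 2 \left(-1000\right)}{-121478} = \left(-282 - 2000\right) \left(- \frac{1}{121478}\right) = \left(-2282\right) \left(- \frac{1}{121478}\right) = \frac{163}{8677} \approx 0.018785$)
$\frac{Q{\left(s{\left(16,X \right)} \right)}}{u} = \frac{\left(-1\right) \left(40 - -4\right)}{\frac{163}{8677}} = - (40 + 4) \frac{8677}{163} = \left(-1\right) 44 \cdot \frac{8677}{163} = \left(-44\right) \frac{8677}{163} = - \frac{381788}{163}$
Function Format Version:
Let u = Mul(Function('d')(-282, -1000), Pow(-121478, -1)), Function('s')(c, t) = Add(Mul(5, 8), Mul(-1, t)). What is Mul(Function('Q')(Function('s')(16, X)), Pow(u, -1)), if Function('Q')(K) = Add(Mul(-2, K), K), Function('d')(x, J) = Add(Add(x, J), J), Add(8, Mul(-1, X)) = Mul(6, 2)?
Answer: Rational(-381788, 163) ≈ -2342.3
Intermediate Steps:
X = -4 (X = Add(8, Mul(-1, Mul(6, 2))) = Add(8, Mul(-1, 12)) = Add(8, -12) = -4)
Function('s')(c, t) = Add(40, Mul(-1, t))
Function('d')(x, J) = Add(x, Mul(2, J)) (Function('d')(x, J) = Add(Add(J, x), J) = Add(x, Mul(2, J)))
Function('Q')(K) = Mul(-1, K)
u = Rational(163, 8677) (u = Mul(Add(-282, Mul(2, -1000)), Pow(-121478, -1)) = Mul(Add(-282, -2000), Rational(-1, 121478)) = Mul(-2282, Rational(-1, 121478)) = Rational(163, 8677) ≈ 0.018785)
Mul(Function('Q')(Function('s')(16, X)), Pow(u, -1)) = Mul(Mul(-1, Add(40, Mul(-1, -4))), Pow(Rational(163, 8677), -1)) = Mul(Mul(-1, Add(40, 4)), Rational(8677, 163)) = Mul(Mul(-1, 44), Rational(8677, 163)) = Mul(-44, Rational(8677, 163)) = Rational(-381788, 163)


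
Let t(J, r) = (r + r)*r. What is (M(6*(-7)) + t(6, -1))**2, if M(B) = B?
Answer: 1600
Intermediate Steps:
t(J, r) = 2*r**2 (t(J, r) = (2*r)*r = 2*r**2)
(M(6*(-7)) + t(6, -1))**2 = (6*(-7) + 2*(-1)**2)**2 = (-42 + 2*1)**2 = (-42 + 2)**2 = (-40)**2 = 1600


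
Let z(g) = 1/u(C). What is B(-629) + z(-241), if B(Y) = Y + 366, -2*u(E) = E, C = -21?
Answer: -5521/21 ≈ -262.90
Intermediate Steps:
u(E) = -E/2
z(g) = 2/21 (z(g) = 1/(-1/2*(-21)) = 1/(21/2) = 2/21)
B(Y) = 366 + Y
B(-629) + z(-241) = (366 - 629) + 2/21 = -263 + 2/21 = -5521/21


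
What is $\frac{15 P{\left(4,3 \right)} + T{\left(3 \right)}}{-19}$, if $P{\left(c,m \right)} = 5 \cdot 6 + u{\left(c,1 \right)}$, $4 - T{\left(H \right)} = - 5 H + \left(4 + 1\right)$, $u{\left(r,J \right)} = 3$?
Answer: $- \frac{509}{19} \approx -26.789$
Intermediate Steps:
$T{\left(H \right)} = -1 + 5 H$ ($T{\left(H \right)} = 4 - \left(- 5 H + \left(4 + 1\right)\right) = 4 - \left(- 5 H + 5\right) = 4 - \left(5 - 5 H\right) = 4 + \left(-5 + 5 H\right) = -1 + 5 H$)
$P{\left(c,m \right)} = 33$ ($P{\left(c,m \right)} = 5 \cdot 6 + 3 = 30 + 3 = 33$)
$\frac{15 P{\left(4,3 \right)} + T{\left(3 \right)}}{-19} = \frac{15 \cdot 33 + \left(-1 + 5 \cdot 3\right)}{-19} = \left(495 + \left(-1 + 15\right)\right) \left(- \frac{1}{19}\right) = \left(495 + 14\right) \left(- \frac{1}{19}\right) = 509 \left(- \frac{1}{19}\right) = - \frac{509}{19}$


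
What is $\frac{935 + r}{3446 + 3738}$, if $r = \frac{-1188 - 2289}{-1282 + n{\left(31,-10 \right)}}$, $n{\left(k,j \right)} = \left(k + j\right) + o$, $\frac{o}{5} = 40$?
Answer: $\frac{124439}{952778} \approx 0.13061$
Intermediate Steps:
$o = 200$ ($o = 5 \cdot 40 = 200$)
$n{\left(k,j \right)} = 200 + j + k$ ($n{\left(k,j \right)} = \left(k + j\right) + 200 = \left(j + k\right) + 200 = 200 + j + k$)
$r = \frac{3477}{1061}$ ($r = \frac{-1188 - 2289}{-1282 + \left(200 - 10 + 31\right)} = - \frac{3477}{-1282 + 221} = - \frac{3477}{-1061} = \left(-3477\right) \left(- \frac{1}{1061}\right) = \frac{3477}{1061} \approx 3.2771$)
$\frac{935 + r}{3446 + 3738} = \frac{935 + \frac{3477}{1061}}{3446 + 3738} = \frac{995512}{1061 \cdot 7184} = \frac{995512}{1061} \cdot \frac{1}{7184} = \frac{124439}{952778}$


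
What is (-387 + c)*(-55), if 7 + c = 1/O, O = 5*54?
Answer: 1170169/54 ≈ 21670.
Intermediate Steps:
O = 270
c = -1889/270 (c = -7 + 1/270 = -1889/270 ≈ -6.9963)
(-387 + c)*(-55) = (-387 - 1889/270)*(-55) = -106379/270*(-55) = 1170169/54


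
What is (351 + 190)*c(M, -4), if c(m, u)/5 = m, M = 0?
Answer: 0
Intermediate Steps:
c(m, u) = 5*m
(351 + 190)*c(M, -4) = (351 + 190)*(5*0) = 541*0 = 0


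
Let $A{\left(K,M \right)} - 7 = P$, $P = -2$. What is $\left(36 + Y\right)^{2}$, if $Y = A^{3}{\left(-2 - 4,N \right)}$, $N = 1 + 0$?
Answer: $25921$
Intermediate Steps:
$N = 1$
$A{\left(K,M \right)} = 5$ ($A{\left(K,M \right)} = 7 - 2 = 5$)
$Y = 125$ ($Y = 5^{3} = 125$)
$\left(36 + Y\right)^{2} = \left(36 + 125\right)^{2} = 161^{2} = 25921$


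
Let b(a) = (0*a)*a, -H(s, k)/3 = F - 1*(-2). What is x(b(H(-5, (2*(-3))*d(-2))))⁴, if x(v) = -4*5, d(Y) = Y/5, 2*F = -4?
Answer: 160000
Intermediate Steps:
F = -2 (F = (½)*(-4) = -2)
d(Y) = Y/5 (d(Y) = Y*(⅕) = Y/5)
H(s, k) = 0 (H(s, k) = -3*(-2 - 1*(-2)) = -3*(-2 + 2) = -3*0 = 0)
b(a) = 0 (b(a) = 0*a = 0)
x(v) = -20
x(b(H(-5, (2*(-3))*d(-2))))⁴ = (-20)⁴ = 160000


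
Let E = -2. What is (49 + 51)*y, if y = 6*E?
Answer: -1200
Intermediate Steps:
y = -12 (y = 6*(-2) = -12)
(49 + 51)*y = (49 + 51)*(-12) = 100*(-12) = -1200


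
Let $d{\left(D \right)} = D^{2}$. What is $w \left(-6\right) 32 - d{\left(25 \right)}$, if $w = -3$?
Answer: $-49$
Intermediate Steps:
$w \left(-6\right) 32 - d{\left(25 \right)} = \left(-3\right) \left(-6\right) 32 - 25^{2} = 18 \cdot 32 - 625 = 576 - 625 = -49$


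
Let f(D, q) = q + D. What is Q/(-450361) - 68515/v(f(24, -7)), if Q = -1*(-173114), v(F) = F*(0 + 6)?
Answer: -30874141543/45936822 ≈ -672.10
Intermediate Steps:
f(D, q) = D + q
v(F) = 6*F (v(F) = F*6 = 6*F)
Q = 173114
Q/(-450361) - 68515/v(f(24, -7)) = 173114/(-450361) - 68515*1/(6*(24 - 7)) = 173114*(-1/450361) - 68515/(6*17) = -173114/450361 - 68515/102 = -30874141543/45936822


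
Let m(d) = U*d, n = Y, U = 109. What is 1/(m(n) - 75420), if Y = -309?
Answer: -1/109101 ≈ -9.1658e-6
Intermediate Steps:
n = -309
m(d) = 109*d
1/(m(n) - 75420) = 1/(109*(-309) - 75420) = 1/(-33681 - 75420) = 1/(-109101) = -1/109101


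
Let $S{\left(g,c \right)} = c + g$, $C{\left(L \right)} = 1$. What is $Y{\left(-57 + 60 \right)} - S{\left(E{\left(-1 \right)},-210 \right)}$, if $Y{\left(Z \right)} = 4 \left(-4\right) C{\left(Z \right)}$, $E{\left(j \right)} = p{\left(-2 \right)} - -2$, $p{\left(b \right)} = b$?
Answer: $194$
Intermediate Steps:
$E{\left(j \right)} = 0$ ($E{\left(j \right)} = -2 - -2 = -2 + 2 = 0$)
$Y{\left(Z \right)} = -16$ ($Y{\left(Z \right)} = 4 \left(-4\right) 1 = \left(-16\right) 1 = -16$)
$Y{\left(-57 + 60 \right)} - S{\left(E{\left(-1 \right)},-210 \right)} = -16 - \left(-210 + 0\right) = -16 - -210 = -16 + 210 = 194$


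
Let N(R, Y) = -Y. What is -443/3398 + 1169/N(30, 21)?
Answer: -568795/10194 ≈ -55.797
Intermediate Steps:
-443/3398 + 1169/N(30, 21) = -443/3398 + 1169/((-1*21)) = -443*1/3398 + 1169/(-21) = -443/3398 + 1169*(-1/21) = -443/3398 - 167/3 = -568795/10194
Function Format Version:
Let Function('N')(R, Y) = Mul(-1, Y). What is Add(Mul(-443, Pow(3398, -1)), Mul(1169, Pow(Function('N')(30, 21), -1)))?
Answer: Rational(-568795, 10194) ≈ -55.797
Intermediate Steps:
Add(Mul(-443, Pow(3398, -1)), Mul(1169, Pow(Function('N')(30, 21), -1))) = Add(Mul(-443, Pow(3398, -1)), Mul(1169, Pow(Mul(-1, 21), -1))) = Add(Mul(-443, Rational(1, 3398)), Mul(1169, Pow(-21, -1))) = Add(Rational(-443, 3398), Mul(1169, Rational(-1, 21))) = Add(Rational(-443, 3398), Rational(-167, 3)) = Rational(-568795, 10194)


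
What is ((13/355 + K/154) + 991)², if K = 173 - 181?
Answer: 733790407936356/747202225 ≈ 9.8205e+5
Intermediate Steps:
K = -8
((13/355 + K/154) + 991)² = ((13/355 - 8/154) + 991)² = ((13*(1/355) - 8*1/154) + 991)² = ((13/355 - 4/77) + 991)² = (-419/27335 + 991)² = (27088566/27335)² = 733790407936356/747202225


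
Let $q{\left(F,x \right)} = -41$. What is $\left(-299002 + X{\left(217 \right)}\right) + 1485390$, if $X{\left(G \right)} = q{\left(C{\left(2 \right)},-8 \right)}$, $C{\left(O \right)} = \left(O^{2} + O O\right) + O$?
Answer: $1186347$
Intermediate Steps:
$C{\left(O \right)} = O + 2 O^{2}$ ($C{\left(O \right)} = \left(O^{2} + O^{2}\right) + O = 2 O^{2} + O = O + 2 O^{2}$)
$X{\left(G \right)} = -41$
$\left(-299002 + X{\left(217 \right)}\right) + 1485390 = \left(-299002 - 41\right) + 1485390 = -299043 + 1485390 = 1186347$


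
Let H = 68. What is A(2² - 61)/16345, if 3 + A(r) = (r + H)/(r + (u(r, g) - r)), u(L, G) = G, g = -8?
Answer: -1/3736 ≈ -0.00026767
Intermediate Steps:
A(r) = -23/2 - r/8 (A(r) = -3 + (r + 68)/(r + (-8 - r)) = -3 + (68 + r)/(-8) = -3 + (68 + r)*(-⅛) = -3 + (-17/2 - r/8) = -23/2 - r/8)
A(2² - 61)/16345 = (-23/2 - (2² - 61)/8)/16345 = (-23/2 - (4 - 61)/8)*(1/16345) = (-23/2 - ⅛*(-57))*(1/16345) = (-23/2 + 57/8)*(1/16345) = -35/8*1/16345 = -1/3736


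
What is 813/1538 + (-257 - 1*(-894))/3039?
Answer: 3450413/4673982 ≈ 0.73822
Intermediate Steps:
813/1538 + (-257 - 1*(-894))/3039 = 813*(1/1538) + (-257 + 894)*(1/3039) = 813/1538 + 637*(1/3039) = 813/1538 + 637/3039 = 3450413/4673982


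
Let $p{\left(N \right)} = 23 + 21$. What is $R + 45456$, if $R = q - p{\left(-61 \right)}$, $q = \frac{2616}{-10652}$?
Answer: $\frac{120931502}{2663} \approx 45412.0$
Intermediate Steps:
$q = - \frac{654}{2663}$ ($q = 2616 \left(- \frac{1}{10652}\right) = - \frac{654}{2663} \approx -0.24559$)
$p{\left(N \right)} = 44$
$R = - \frac{117826}{2663}$ ($R = - \frac{654}{2663} - 44 = - \frac{117826}{2663} \approx -44.246$)
$R + 45456 = - \frac{117826}{2663} + 45456 = \frac{120931502}{2663}$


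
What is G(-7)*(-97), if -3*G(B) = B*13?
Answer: -8827/3 ≈ -2942.3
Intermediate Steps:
G(B) = -13*B/3 (G(B) = -B*13/3 = -13*B/3)
G(-7)*(-97) = -13/3*(-7)*(-97) = (91/3)*(-97) = -8827/3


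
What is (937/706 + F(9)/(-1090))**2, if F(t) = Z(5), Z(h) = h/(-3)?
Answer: 23524197376/13324315761 ≈ 1.7655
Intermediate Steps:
Z(h) = -h/3 (Z(h) = h*(-1/3) = -h/3)
F(t) = -5/3 (F(t) = -1/3*5 = -5/3)
(937/706 + F(9)/(-1090))**2 = (937/706 - 5/3/(-1090))**2 = (937*(1/706) - 5/3*(-1/1090))**2 = (937/706 + 1/654)**2 = (153376/115431)**2 = 23524197376/13324315761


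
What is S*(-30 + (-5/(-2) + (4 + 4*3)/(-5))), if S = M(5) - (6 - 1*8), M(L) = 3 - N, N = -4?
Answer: -2763/10 ≈ -276.30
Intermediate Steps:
M(L) = 7 (M(L) = 3 - 1*(-4) = 3 + 4 = 7)
S = 9 (S = 7 - (6 - 1*8) = 7 - (6 - 8) = 7 - 1*(-2) = 7 + 2 = 9)
S*(-30 + (-5/(-2) + (4 + 4*3)/(-5))) = 9*(-30 + (-5/(-2) + (4 + 4*3)/(-5))) = 9*(-30 + (-5*(-½) + (4 + 12)*(-⅕))) = 9*(-30 + (5/2 + 16*(-⅕))) = 9*(-30 + (5/2 - 16/5)) = 9*(-30 - 7/10) = 9*(-307/10) = -2763/10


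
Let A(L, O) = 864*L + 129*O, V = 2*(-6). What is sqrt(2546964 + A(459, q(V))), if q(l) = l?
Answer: 6*sqrt(81722) ≈ 1715.2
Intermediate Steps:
V = -12
A(L, O) = 129*O + 864*L
sqrt(2546964 + A(459, q(V))) = sqrt(2546964 + (129*(-12) + 864*459)) = sqrt(2546964 + (-1548 + 396576)) = sqrt(2546964 + 395028) = sqrt(2941992) = 6*sqrt(81722)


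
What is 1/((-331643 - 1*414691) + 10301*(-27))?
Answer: -1/1024461 ≈ -9.7612e-7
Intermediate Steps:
1/((-331643 - 1*414691) + 10301*(-27)) = 1/((-331643 - 414691) - 278127) = 1/(-746334 - 278127) = 1/(-1024461) = -1/1024461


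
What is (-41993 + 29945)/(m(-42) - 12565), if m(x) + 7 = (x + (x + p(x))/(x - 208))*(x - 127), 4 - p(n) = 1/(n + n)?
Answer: 253008000/115493279 ≈ 2.1907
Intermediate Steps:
p(n) = 4 - 1/(2*n) (p(n) = 4 - 1/(n + n) = 4 - 1/(2*n))
m(x) = -7 + (-127 + x)*(x + (4 + x - 1/(2*x))/(-208 + x)) (m(x) = -7 + (x + (x + (4 - 1/(2*x)))/(x - 208))*(x - 127) = -7 + (x + (4 + x - 1/(2*x))/(-208 + x))*(-127 + x) = -7 + (-127 + x)*(x + (4 + x - 1/(2*x))/(-208 + x)))
(-41993 + 29945)/(m(-42) - 12565) = (-41993 + 29945)/((½)*(127 - 668*(-42)³ + 2*(-42)⁴ + 1895*(-42) + 52572*(-42)²)/(-42*(-208 - 42)) - 12565) = -12048/((½)*(-1/42)*(127 - 668*(-74088) + 2*3111696 - 79590 + 52572*1764)/(-250) - 12565) = -12048/((½)*(-1/42)*(-1/250)*(127 + 49490784 + 6223392 - 79590 + 92737008) - 12565) = -12048/((½)*(-1/42)*(-1/250)*148371721 - 12565) = -12048/(148371721/21000 - 12565) = -12048/(-115493279/21000) = -12048*(-21000/115493279) = 253008000/115493279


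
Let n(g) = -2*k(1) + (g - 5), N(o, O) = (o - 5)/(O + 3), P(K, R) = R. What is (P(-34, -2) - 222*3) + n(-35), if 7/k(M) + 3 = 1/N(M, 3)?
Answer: -6344/9 ≈ -704.89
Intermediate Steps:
N(o, O) = (-5 + o)/(3 + O)
k(M) = 7/(-3 + 1/(-⅚ + M/6)) (k(M) = 7/(-3 + 1/((-5 + M)/(3 + 3))) = 7/(-3 + 1/((-5 + M)/6)) = 7/(-3 + 1/(-⅚ + M/6)))
n(g) = -17/9 + g (n(g) = -14*(5 - 1*1)/(3*(-7 + 1)) + (g - 5) = -14*(5 - 1)/(3*(-6)) + (-5 + g) = -14*(-1)*4/(3*6) + (-5 + g) = -2*(-14/9) + (-5 + g) = 28/9 + (-5 + g) = -17/9 + g)
(P(-34, -2) - 222*3) + n(-35) = (-2 - 222*3) + (-17/9 - 35) = (-2 - 666) - 332/9 = -668 - 332/9 = -6344/9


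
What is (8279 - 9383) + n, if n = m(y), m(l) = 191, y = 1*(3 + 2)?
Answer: -913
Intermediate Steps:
y = 5 (y = 1*5 = 5)
n = 191
(8279 - 9383) + n = (8279 - 9383) + 191 = -1104 + 191 = -913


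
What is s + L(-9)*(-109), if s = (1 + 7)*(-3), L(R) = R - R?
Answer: -24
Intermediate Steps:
L(R) = 0
s = -24 (s = 8*(-3) = -24)
s + L(-9)*(-109) = -24 + 0*(-109) = -24 + 0 = -24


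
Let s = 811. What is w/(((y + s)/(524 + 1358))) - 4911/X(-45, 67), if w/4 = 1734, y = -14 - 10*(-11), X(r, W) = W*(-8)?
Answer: 7001158149/486152 ≈ 14401.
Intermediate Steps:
X(r, W) = -8*W
y = 96 (y = -14 + 110 = 96)
w = 6936 (w = 4*1734 = 6936)
w/(((y + s)/(524 + 1358))) - 4911/X(-45, 67) = 6936/(((96 + 811)/(524 + 1358))) - 4911/((-8*67)) = 6936/((907/1882)) - 4911/(-536) = 6936/((907*(1/1882))) - 4911*(-1/536) = 6936/(907/1882) + 4911/536 = 6936*(1882/907) + 4911/536 = 13053552/907 + 4911/536 = 7001158149/486152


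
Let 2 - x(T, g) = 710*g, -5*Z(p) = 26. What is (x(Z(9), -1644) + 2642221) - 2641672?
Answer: 1167791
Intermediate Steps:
Z(p) = -26/5 (Z(p) = -⅕*26 = -26/5)
x(T, g) = 2 - 710*g
(x(Z(9), -1644) + 2642221) - 2641672 = ((2 - 710*(-1644)) + 2642221) - 2641672 = ((2 + 1167240) + 2642221) - 2641672 = (1167242 + 2642221) - 2641672 = 3809463 - 2641672 = 1167791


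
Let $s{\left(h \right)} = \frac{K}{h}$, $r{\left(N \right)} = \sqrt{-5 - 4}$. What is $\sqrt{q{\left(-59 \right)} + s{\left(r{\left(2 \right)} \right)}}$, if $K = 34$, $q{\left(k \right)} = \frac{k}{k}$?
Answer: $\frac{\sqrt{9 - 102 i}}{3} \approx 2.4877 - 2.2779 i$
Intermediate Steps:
$q{\left(k \right)} = 1$
$r{\left(N \right)} = 3 i$ ($r{\left(N \right)} = \sqrt{-9} = 3 i$)
$s{\left(h \right)} = \frac{34}{h}$
$\sqrt{q{\left(-59 \right)} + s{\left(r{\left(2 \right)} \right)}} = \sqrt{1 + \frac{34}{3 i}} = \sqrt{1 + 34 \left(- \frac{i}{3}\right)} = \sqrt{1 - \frac{34 i}{3}}$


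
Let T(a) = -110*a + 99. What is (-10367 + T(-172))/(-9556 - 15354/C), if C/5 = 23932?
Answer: -517649160/571743157 ≈ -0.90539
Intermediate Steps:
C = 119660 (C = 5*23932 = 119660)
T(a) = 99 - 110*a
(-10367 + T(-172))/(-9556 - 15354/C) = (-10367 + (99 - 110*(-172)))/(-9556 - 15354/119660) = (-10367 + (99 + 18920))/(-9556 - 15354*1/119660) = (-10367 + 19019)/(-9556 - 7677/59830) = 8652/(-571743157/59830) = 8652*(-59830/571743157) = -517649160/571743157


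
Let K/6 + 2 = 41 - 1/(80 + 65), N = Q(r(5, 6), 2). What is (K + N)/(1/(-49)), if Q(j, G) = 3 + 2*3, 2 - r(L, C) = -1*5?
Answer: -1726221/145 ≈ -11905.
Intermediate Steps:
r(L, C) = 7 (r(L, C) = 2 - (-1)*5 = 2 - 1*(-5) = 2 + 5 = 7)
Q(j, G) = 9 (Q(j, G) = 3 + 6 = 9)
N = 9
K = 33924/145 (K = -12 + 6*(41 - 1/(80 + 65)) = -12 + 6*(41 - 1/145) = -12 + 6*(5944/145) = -12 + 35664/145 = 33924/145 ≈ 233.96)
(K + N)/(1/(-49)) = (33924/145 + 9)/(1/(-49)) = (35229/145)/(-1/49) = -49*35229/145 = -1726221/145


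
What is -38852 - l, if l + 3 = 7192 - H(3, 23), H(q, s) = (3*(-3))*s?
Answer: -46248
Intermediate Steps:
H(q, s) = -9*s
l = 7396 (l = -3 + (7192 - (-9)*23) = -3 + (7192 - 1*(-207)) = -3 + (7192 + 207) = -3 + 7399 = 7396)
-38852 - l = -38852 - 1*7396 = -38852 - 7396 = -46248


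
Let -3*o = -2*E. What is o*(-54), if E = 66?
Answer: -2376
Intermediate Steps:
o = 44 (o = -(-2)*66/3 = -1/3*(-132) = 44)
o*(-54) = 44*(-54) = -2376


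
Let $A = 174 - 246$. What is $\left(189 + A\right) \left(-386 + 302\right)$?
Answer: $-9828$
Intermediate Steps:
$A = -72$ ($A = 174 - 246 = -72$)
$\left(189 + A\right) \left(-386 + 302\right) = \left(189 - 72\right) \left(-386 + 302\right) = 117 \left(-84\right) = -9828$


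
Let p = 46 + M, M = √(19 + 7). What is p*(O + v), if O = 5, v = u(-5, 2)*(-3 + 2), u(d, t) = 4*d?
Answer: 1150 + 25*√26 ≈ 1277.5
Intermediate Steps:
M = √26 ≈ 5.0990
v = 20 (v = (4*(-5))*(-3 + 2) = -20*(-1) = 20)
p = 46 + √26 ≈ 51.099
p*(O + v) = (46 + √26)*(5 + 20) = (46 + √26)*25 = 1150 + 25*√26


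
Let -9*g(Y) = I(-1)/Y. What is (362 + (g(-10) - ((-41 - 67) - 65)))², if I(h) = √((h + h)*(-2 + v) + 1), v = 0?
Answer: (48150 + √5)²/8100 ≈ 2.8625e+5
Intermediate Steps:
I(h) = √(1 - 4*h) (I(h) = √((h + h)*(-2 + 0) + 1) = √((2*h)*(-2) + 1) = √(-4*h + 1) = √(1 - 4*h))
g(Y) = -√5/(9*Y) (g(Y) = -√(1 - 4*(-1))/(9*Y) = -√(1 + 4)/(9*Y) = -√5/(9*Y))
(362 + (g(-10) - ((-41 - 67) - 65)))² = (362 + (-⅑*√5/(-10) - ((-41 - 67) - 65)))² = (362 + (-⅑*√5*(-⅒) - (-108 - 65)))² = (362 + (√5/90 - 1*(-173)))² = (362 + (√5/90 + 173))² = (362 + (173 + √5/90))² = (535 + √5/90)²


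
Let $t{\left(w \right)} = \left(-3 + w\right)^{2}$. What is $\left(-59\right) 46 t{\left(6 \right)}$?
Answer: $-24426$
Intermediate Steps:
$\left(-59\right) 46 t{\left(6 \right)} = \left(-59\right) 46 \left(-3 + 6\right)^{2} = - 2714 \cdot 3^{2} = \left(-2714\right) 9 = -24426$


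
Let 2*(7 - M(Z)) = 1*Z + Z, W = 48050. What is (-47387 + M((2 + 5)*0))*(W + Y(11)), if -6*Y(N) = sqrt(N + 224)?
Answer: -2276609000 + 23690*sqrt(235)/3 ≈ -2.2765e+9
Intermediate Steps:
M(Z) = 7 - Z (M(Z) = 7 - (1*Z + Z)/2 = 7 - (Z + Z)/2 = 7 - Z)
Y(N) = -sqrt(224 + N)/6 (Y(N) = -sqrt(N + 224)/6 = -sqrt(224 + N)/6)
(-47387 + M((2 + 5)*0))*(W + Y(11)) = (-47387 + (7 - (2 + 5)*0))*(48050 - sqrt(224 + 11)/6) = (-47387 + (7 - 7*0))*(48050 - sqrt(235)/6) = (-47387 + (7 - 1*0))*(48050 - sqrt(235)/6) = (-47387 + (7 + 0))*(48050 - sqrt(235)/6) = (-47387 + 7)*(48050 - sqrt(235)/6) = -47380*(48050 - sqrt(235)/6) = -2276609000 + 23690*sqrt(235)/3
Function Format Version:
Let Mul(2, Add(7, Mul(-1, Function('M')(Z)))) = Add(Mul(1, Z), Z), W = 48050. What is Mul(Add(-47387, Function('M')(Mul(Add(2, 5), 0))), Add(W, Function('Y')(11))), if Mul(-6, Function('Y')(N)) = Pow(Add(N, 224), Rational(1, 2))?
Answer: Add(-2276609000, Mul(Rational(23690, 3), Pow(235, Rational(1, 2)))) ≈ -2.2765e+9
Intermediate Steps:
Function('M')(Z) = Add(7, Mul(-1, Z)) (Function('M')(Z) = Add(7, Mul(Rational(-1, 2), Add(Mul(1, Z), Z))) = Add(7, Mul(Rational(-1, 2), Add(Z, Z))) = Add(7, Mul(Rational(-1, 2), Mul(2, Z))) = Add(7, Mul(-1, Z)))
Function('Y')(N) = Mul(Rational(-1, 6), Pow(Add(224, N), Rational(1, 2))) (Function('Y')(N) = Mul(Rational(-1, 6), Pow(Add(N, 224), Rational(1, 2))) = Mul(Rational(-1, 6), Pow(Add(224, N), Rational(1, 2))))
Mul(Add(-47387, Function('M')(Mul(Add(2, 5), 0))), Add(W, Function('Y')(11))) = Mul(Add(-47387, Add(7, Mul(-1, Mul(Add(2, 5), 0)))), Add(48050, Mul(Rational(-1, 6), Pow(Add(224, 11), Rational(1, 2))))) = Mul(Add(-47387, Add(7, Mul(-1, Mul(7, 0)))), Add(48050, Mul(Rational(-1, 6), Pow(235, Rational(1, 2))))) = Mul(Add(-47387, Add(7, Mul(-1, 0))), Add(48050, Mul(Rational(-1, 6), Pow(235, Rational(1, 2))))) = Mul(Add(-47387, Add(7, 0)), Add(48050, Mul(Rational(-1, 6), Pow(235, Rational(1, 2))))) = Mul(Add(-47387, 7), Add(48050, Mul(Rational(-1, 6), Pow(235, Rational(1, 2))))) = Mul(-47380, Add(48050, Mul(Rational(-1, 6), Pow(235, Rational(1, 2))))) = Add(-2276609000, Mul(Rational(23690, 3), Pow(235, Rational(1, 2))))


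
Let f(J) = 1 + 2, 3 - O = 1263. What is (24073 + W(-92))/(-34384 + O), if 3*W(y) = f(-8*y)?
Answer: -12037/17822 ≈ -0.67540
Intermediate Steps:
O = -1260 (O = 3 - 1*1263 = 3 - 1263 = -1260)
f(J) = 3
W(y) = 1 (W(y) = (⅓)*3 = 1)
(24073 + W(-92))/(-34384 + O) = (24073 + 1)/(-34384 - 1260) = 24074/(-35644) = 24074*(-1/35644) = -12037/17822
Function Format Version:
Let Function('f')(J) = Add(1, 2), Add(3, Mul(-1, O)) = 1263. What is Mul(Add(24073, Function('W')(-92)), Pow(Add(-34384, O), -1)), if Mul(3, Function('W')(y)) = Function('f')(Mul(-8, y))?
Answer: Rational(-12037, 17822) ≈ -0.67540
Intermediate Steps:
O = -1260 (O = Add(3, Mul(-1, 1263)) = Add(3, -1263) = -1260)
Function('f')(J) = 3
Function('W')(y) = 1 (Function('W')(y) = Mul(Rational(1, 3), 3) = 1)
Mul(Add(24073, Function('W')(-92)), Pow(Add(-34384, O), -1)) = Mul(Add(24073, 1), Pow(Add(-34384, -1260), -1)) = Mul(24074, Pow(-35644, -1)) = Mul(24074, Rational(-1, 35644)) = Rational(-12037, 17822)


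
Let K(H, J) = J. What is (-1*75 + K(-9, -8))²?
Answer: 6889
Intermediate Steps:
(-1*75 + K(-9, -8))² = (-1*75 - 8)² = (-75 - 8)² = (-83)² = 6889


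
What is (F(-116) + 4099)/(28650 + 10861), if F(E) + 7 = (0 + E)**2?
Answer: 17548/39511 ≈ 0.44413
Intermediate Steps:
F(E) = -7 + E**2 (F(E) = -7 + (0 + E)**2 = -7 + E**2)
(F(-116) + 4099)/(28650 + 10861) = ((-7 + (-116)**2) + 4099)/(28650 + 10861) = ((-7 + 13456) + 4099)/39511 = (13449 + 4099)*(1/39511) = 17548*(1/39511) = 17548/39511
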